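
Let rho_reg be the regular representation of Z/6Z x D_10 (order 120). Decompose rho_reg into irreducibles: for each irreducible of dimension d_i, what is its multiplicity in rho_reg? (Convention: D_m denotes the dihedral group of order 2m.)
Each irreducible V_i of dimension d_i appears with multiplicity d_i, i.e. rho_reg = (direct sum over all irreducibles V_i) d_i V_i. The irreducible dimensions for Z/6Z x D_10 are 1, 1, 1, 1, 1, 1, 1, 1, 1, 1, 1, 1, 1, 1, 1, 1, 1, 1, 1, 1, 1, 1, 1, 1, 2, 2, 2, 2, 2, 2, 2, 2, 2, 2, 2, 2, 2, 2, 2, 2, 2, 2, 2, 2, 2, 2, 2, 2: 24 irreducibles of dimension 1, each with multiplicity 1; 24 irreducibles of dimension 2, each with multiplicity 2. Total dimension 24*1*1 + 24*2*2 = 120 = |G|.

Working: General theorem: in the regular representation of a finite group G, each irreducible appears with multiplicity equal to its dimension. Check: dim(rho_reg) = sum d_i^2 = 1 + 1 + 1 + 1 + 1 + 1 + 1 + 1 + 1 + 1 + 1 + 1 + 1 + 1 + 1 + 1 + 1 + 1 + 1 + 1 + 1 + 1 + 1 + 1 + 4 + 4 + 4 + 4 + 4 + 4 + 4 + 4 + 4 + 4 + 4 + 4 + 4 + 4 + 4 + 4 + 4 + 4 + 4 + 4 + 4 + 4 + 4 + 4 = 120 = |G|.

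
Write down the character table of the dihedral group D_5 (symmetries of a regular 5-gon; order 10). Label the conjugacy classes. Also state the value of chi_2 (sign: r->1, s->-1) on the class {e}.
Conjugacy classes: {e} of size 1, {r^1, r^4} of size 2, {r^2, r^3} of size 2, {s, sr, ..., sr^4} of size 5.
Character table:
  irrep \ class              {e} (size 1)  {r^1, r^4} (size 2)  {r^2, r^3} (size 2)  {s, sr, ..., sr^4} (size 5)
  chi_1 (triv)               1             1                    1                    1                          
  chi_2 (sign: r->1, s->-1)  1             1                    1                    -1                         
  chi_3 (2d, j=1)            2             -1/2 + sqrt(5)/2     -sqrt(5)/2 - 1/2     0                          
  chi_4 (2d, j=2)            2             -sqrt(5)/2 - 1/2     -1/2 + sqrt(5)/2     0                          

Spot check: chi_2 (sign: r->1, s->-1) on {e} = 1.

Why: D_5 has order 2*5 = 10 with 4 conjugacy classes, hence 4 irreducibles. Sum of squared dims 1 + 1 + 4 + 4 = 10 = |G|. Linear characters come from the abelianisation; the 2-dimensional irreps have character r^k -> 2*cos(2*pi*j*k/5), reflections -> 0.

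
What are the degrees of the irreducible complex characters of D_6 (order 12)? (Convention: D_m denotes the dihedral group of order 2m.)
Dimensions: 1, 1, 1, 1, 2, 2

Details: There are 6 irreducibles (= number of conjugacy classes). Their dimensions d_i satisfy sum d_i^2 = |G| = 12: 1 + 1 + 1 + 1 + 4 + 4 = 12.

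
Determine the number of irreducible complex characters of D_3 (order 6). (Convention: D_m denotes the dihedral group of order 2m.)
3

Solution. The number of irreducible complex representations of a finite group equals its number of conjugacy classes. D_3 has 3 conjugacy classes ((n+3)/2 for n odd), so D_3 (order 6) has exactly 3 irreducible complex representations.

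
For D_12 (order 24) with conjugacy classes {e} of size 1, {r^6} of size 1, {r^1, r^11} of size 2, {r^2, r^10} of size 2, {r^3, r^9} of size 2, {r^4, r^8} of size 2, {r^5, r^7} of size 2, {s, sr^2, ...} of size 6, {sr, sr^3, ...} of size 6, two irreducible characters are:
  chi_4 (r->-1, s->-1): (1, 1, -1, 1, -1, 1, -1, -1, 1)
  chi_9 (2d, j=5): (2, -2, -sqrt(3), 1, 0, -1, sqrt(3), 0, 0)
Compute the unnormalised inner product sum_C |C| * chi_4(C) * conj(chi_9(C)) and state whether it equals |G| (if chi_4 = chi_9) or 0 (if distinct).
Sum = 0; so <chi_4, chi_9> = 0 (distinct irreducibles are orthogonal).

Why: Compute term by term over conjugacy classes (|C| * chi_4(C) * conj(chi_9(C))):
  1*(1)*conj(2) + 1*(1)*conj(-2) + 2*(-1)*conj(-sqrt(3)) + 2*(1)*conj(1) + 2*(-1)*conj(0) + 2*(1)*conj(-1) + 2*(-1)*conj(sqrt(3)) + 6*(-1)*conj(0) + 6*(1)*conj(0)
  = (2) + (-2) + (2*sqrt(3)) + (2) + (0) + (-2) + (-2*sqrt(3)) + (0) + (0)
  = 0.
Dividing by |G| = 24 gives 0/24 = 0, matching the row-orthogonality relation <chi_4, chi_9> = [chi_4 = chi_9].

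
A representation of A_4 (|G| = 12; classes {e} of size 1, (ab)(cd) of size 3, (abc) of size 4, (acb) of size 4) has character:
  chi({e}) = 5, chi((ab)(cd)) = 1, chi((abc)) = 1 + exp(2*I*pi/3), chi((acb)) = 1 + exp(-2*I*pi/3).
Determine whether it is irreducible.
Not irreducible (reducible): <chi, chi> = 3 > 1.

<chi, chi> = (1/|G|) sum_C |C| * |chi(C)|^2 = (1/12)[1*|5|^2 + 3*|1|^2 + 4*|1 + exp(2*I*pi/3)|^2 + 4*|1 + exp(-2*I*pi/3)|^2]
  = (1/12)[(25) + (3) + (4) + (4)] = 36/12 = 3.
(Exp terms are combined using exp(i*s)*conj(exp(i*t)) = exp(i*(s-t)), and sums of them are collapsed using the identity that for every m > 1 the m distinct m-th roots of unity sum to 0, e.g. 1 + exp(2*I*pi/3) + exp(-2*I*pi/3) = 0.)
A character is irreducible iff <chi, chi> = 1, so this representation is reducible.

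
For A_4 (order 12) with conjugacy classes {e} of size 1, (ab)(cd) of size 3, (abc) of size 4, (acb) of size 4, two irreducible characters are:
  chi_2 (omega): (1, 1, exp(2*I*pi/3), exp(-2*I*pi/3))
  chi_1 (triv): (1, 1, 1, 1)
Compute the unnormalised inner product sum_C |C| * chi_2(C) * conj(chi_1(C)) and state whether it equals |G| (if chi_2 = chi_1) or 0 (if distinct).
Sum = 0; so <chi_2, chi_1> = 0 (distinct irreducibles are orthogonal).

Working: Compute term by term over conjugacy classes (|C| * chi_2(C) * conj(chi_1(C))):
  1*(1)*conj(1) + 3*(1)*conj(1) + 4*(exp(2*I*pi/3))*conj(1) + 4*(exp(-2*I*pi/3))*conj(1)
  = (1) + (3) + (4*exp(2*I*pi/3)) + (4*exp(-2*I*pi/3))
  = 0.
(Exp terms are combined using exp(i*s)*conj(exp(i*t)) = exp(i*(s-t)), and sums of them are collapsed using the identity that for every m > 1 the m distinct m-th roots of unity sum to 0, e.g. 1 + exp(2*I*pi/3) + exp(-2*I*pi/3) = 0.)
Dividing by |G| = 12 gives 0/12 = 0, matching the row-orthogonality relation <chi_2, chi_1> = [chi_2 = chi_1].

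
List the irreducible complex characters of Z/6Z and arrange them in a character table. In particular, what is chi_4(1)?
Character table of Z/6Z (irreps indexed chi_0,...,chi_5 with chi_k(m) = zeta_6^(k*m), zeta_6 = exp(2*pi*i/6)):
  irrep \ class  {0} (size 1)  {1} (size 1)    {2} (size 1)    {3} (size 1)  {4} (size 1)    {5} (size 1)  
  chi_0          1             1               1               1             1               1             
  chi_1          1             exp(I*pi/3)     exp(2*I*pi/3)   -1            exp(-2*I*pi/3)  exp(-I*pi/3)  
  chi_2          1             exp(2*I*pi/3)   exp(-2*I*pi/3)  1             exp(2*I*pi/3)   exp(-2*I*pi/3)
  chi_3          1             -1              1               -1            1               -1            
  chi_4          1             exp(-2*I*pi/3)  exp(2*I*pi/3)   1             exp(-2*I*pi/3)  exp(2*I*pi/3) 
  chi_5          1             exp(-I*pi/3)    exp(-2*I*pi/3)  -1            exp(2*I*pi/3)   exp(I*pi/3)   

Spot check: chi_4(1) = zeta_6^(4*1) = zeta_6^4 = exp(-2*I*pi/3).

Derivation: Z/6Z is abelian, so all 6 irreducible complex representations are 1-dimensional. They are given by chi_k(m) = zeta_6^(k*m) for k = 0,...,5. Row orthogonality: sum_m chi_k(m) conj(chi_l(m)) = 6 * [k = l].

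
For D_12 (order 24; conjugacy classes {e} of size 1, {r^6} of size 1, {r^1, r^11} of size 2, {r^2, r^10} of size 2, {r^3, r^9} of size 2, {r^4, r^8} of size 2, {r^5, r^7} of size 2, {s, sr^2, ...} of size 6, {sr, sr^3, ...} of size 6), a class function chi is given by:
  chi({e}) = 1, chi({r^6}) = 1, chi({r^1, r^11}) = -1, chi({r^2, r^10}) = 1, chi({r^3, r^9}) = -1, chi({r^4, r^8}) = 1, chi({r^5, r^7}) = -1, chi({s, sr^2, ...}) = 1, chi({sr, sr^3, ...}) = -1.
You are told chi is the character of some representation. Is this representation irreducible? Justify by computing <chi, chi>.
Irreducible: <chi, chi> = 1.

Reasoning: <chi, chi> = (1/|G|) sum_C |C| * |chi(C)|^2 = (1/24)[1*|1|^2 + 1*|1|^2 + 2*|-1|^2 + 2*|1|^2 + 2*|-1|^2 + 2*|1|^2 + 2*|-1|^2 + 6*|1|^2 + 6*|-1|^2]
  = (1/24)[(1) + (1) + (2) + (2) + (2) + (2) + (2) + (6) + (6)] = 24/24 = 1.
A character is irreducible iff <chi, chi> = 1, so this representation is irreducible.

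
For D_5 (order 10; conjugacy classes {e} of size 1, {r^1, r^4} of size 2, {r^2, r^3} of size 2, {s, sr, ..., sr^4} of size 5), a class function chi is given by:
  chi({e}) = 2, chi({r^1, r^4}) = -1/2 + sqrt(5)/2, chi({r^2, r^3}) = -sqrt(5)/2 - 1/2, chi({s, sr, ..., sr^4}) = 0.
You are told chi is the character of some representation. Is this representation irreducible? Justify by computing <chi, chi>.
Irreducible: <chi, chi> = 1.

Justification: <chi, chi> = (1/|G|) sum_C |C| * |chi(C)|^2 = (1/10)[1*|2|^2 + 2*|-1/2 + sqrt(5)/2|^2 + 2*|-sqrt(5)/2 - 1/2|^2 + 5*|0|^2]
  = (1/10)[(4) + (3 - sqrt(5)) + (sqrt(5) + 3) + (0)] = 10/10 = 1.
A character is irreducible iff <chi, chi> = 1, so this representation is irreducible.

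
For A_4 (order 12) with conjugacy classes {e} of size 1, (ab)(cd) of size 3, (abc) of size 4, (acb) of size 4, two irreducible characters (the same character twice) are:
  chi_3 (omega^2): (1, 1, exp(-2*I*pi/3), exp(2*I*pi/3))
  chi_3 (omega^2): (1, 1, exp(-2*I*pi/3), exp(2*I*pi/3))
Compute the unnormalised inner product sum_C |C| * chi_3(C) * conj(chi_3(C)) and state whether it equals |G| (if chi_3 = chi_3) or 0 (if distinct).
Sum = 12 = |G| = 12; so <chi_3, chi_3> = 1 (norm-1 confirms irreducibility).

Justification: Compute term by term over conjugacy classes (|C| * chi_3(C) * conj(chi_3(C))):
  1*(1)*conj(1) + 3*(1)*conj(1) + 4*(exp(-2*I*pi/3))*conj(exp(-2*I*pi/3)) + 4*(exp(2*I*pi/3))*conj(exp(2*I*pi/3))
  = (1) + (3) + (4) + (4)
  = 12.
(Exp terms are combined using exp(i*s)*conj(exp(i*t)) = exp(i*(s-t)), and sums of them are collapsed using the identity that for every m > 1 the m distinct m-th roots of unity sum to 0, e.g. 1 + exp(2*I*pi/3) + exp(-2*I*pi/3) = 0.)
Dividing by |G| = 12 gives 12/12 = 1, matching the row-orthogonality relation <chi_3, chi_3> = [chi_3 = chi_3].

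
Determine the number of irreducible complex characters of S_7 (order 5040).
15

The number of irreducible complex representations of a finite group equals its number of conjugacy classes. Conjugacy classes in S_7 correspond to cycle types, i.e. partitions of 7; there are p(7) = 15 of them, so S_7 (order 5040) has exactly 15 irreducible complex representations.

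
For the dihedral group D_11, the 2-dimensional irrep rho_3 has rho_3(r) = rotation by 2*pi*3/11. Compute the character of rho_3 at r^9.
chi_{rho_3}(r^9) = 2*cos(2*pi*3*9/11) = -2*cos(pi/11)

Explanation: rho_3(r^9) is rotation by angle 2*pi*3*9/11, whose trace is 2*cos(2*pi*3*9/11) = -2*cos(pi/11).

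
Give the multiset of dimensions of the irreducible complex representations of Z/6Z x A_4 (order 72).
Dimensions: 1, 1, 1, 1, 1, 1, 1, 1, 1, 1, 1, 1, 1, 1, 1, 1, 1, 1, 3, 3, 3, 3, 3, 3

Proof sketch: There are 24 irreducibles (= number of conjugacy classes). Their dimensions d_i satisfy sum d_i^2 = |G| = 72: 1 + 1 + 1 + 1 + 1 + 1 + 1 + 1 + 1 + 1 + 1 + 1 + 1 + 1 + 1 + 1 + 1 + 1 + 9 + 9 + 9 + 9 + 9 + 9 = 72. (For the product with Z/6Z: each of the 6 1-dim characters of Z/6Z tensors with each irrep of A_4, giving 6 copies of each A_4-dimension.)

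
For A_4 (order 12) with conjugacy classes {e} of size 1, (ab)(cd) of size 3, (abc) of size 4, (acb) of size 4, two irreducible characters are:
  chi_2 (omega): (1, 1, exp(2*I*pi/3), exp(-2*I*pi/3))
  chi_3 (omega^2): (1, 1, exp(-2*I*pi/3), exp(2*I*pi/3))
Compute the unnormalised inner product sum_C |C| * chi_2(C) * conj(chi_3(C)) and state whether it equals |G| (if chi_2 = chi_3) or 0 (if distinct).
Sum = 0; so <chi_2, chi_3> = 0 (distinct irreducibles are orthogonal).

Proof sketch: Compute term by term over conjugacy classes (|C| * chi_2(C) * conj(chi_3(C))):
  1*(1)*conj(1) + 3*(1)*conj(1) + 4*(exp(2*I*pi/3))*conj(exp(-2*I*pi/3)) + 4*(exp(-2*I*pi/3))*conj(exp(2*I*pi/3))
  = (1) + (3) + (4*exp(-2*I*pi/3)) + (4*exp(2*I*pi/3))
  = 0.
(Exp terms are combined using exp(i*s)*conj(exp(i*t)) = exp(i*(s-t)), and sums of them are collapsed using the identity that for every m > 1 the m distinct m-th roots of unity sum to 0, e.g. 1 + exp(2*I*pi/3) + exp(-2*I*pi/3) = 0.)
Dividing by |G| = 12 gives 0/12 = 0, matching the row-orthogonality relation <chi_2, chi_3> = [chi_2 = chi_3].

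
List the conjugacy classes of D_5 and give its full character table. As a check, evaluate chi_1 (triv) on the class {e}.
Conjugacy classes: {e} of size 1, {r^1, r^4} of size 2, {r^2, r^3} of size 2, {s, sr, ..., sr^4} of size 5.
Character table:
  irrep \ class              {e} (size 1)  {r^1, r^4} (size 2)  {r^2, r^3} (size 2)  {s, sr, ..., sr^4} (size 5)
  chi_1 (triv)               1             1                    1                    1                          
  chi_2 (sign: r->1, s->-1)  1             1                    1                    -1                         
  chi_3 (2d, j=1)            2             -1/2 + sqrt(5)/2     -sqrt(5)/2 - 1/2     0                          
  chi_4 (2d, j=2)            2             -sqrt(5)/2 - 1/2     -1/2 + sqrt(5)/2     0                          

Spot check: chi_1 (triv) on {e} = 1.

Solution. D_5 has order 2*5 = 10 with 4 conjugacy classes, hence 4 irreducibles. Sum of squared dims 1 + 1 + 4 + 4 = 10 = |G|. Linear characters come from the abelianisation; the 2-dimensional irreps have character r^k -> 2*cos(2*pi*j*k/5), reflections -> 0.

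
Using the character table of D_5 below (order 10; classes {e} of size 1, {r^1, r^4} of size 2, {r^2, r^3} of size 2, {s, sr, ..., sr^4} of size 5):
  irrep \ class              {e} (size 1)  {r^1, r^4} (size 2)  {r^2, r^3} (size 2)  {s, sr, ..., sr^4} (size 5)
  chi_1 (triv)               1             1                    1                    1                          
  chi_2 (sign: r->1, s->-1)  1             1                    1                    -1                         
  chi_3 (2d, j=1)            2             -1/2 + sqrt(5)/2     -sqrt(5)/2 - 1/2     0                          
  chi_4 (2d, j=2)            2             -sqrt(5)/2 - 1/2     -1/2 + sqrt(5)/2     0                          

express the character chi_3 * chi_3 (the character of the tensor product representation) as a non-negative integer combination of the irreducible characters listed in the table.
chi_3 tensor chi_3 = chi_1 + chi_2 + chi_4 (all other irreducibles have multiplicity 0).

Argument: The character of a tensor product is the pointwise product (chi_3 * chi_3)(C) = chi_3(C) * chi_3(C):
  {e}: (2)*(2), {r^1, r^4}: (-1/2 + sqrt(5)/2)*(-1/2 + sqrt(5)/2), {r^2, r^3}: (-sqrt(5)/2 - 1/2)*(-sqrt(5)/2 - 1/2), {s, sr, ..., sr^4}: (0)*(0)
so (chi_3 * chi_3) takes values
  {e} -> 4, {r^1, r^4} -> 3/2 - sqrt(5)/2, {r^2, r^3} -> sqrt(5)/2 + 3/2, {s, sr, ..., sr^4} -> 0.
Now take the inner product of this character with each irreducible chi from the table, <chi_3*chi_3, chi> = (1/10) sum_C |C| (chi_3*chi_3)(C) conj(chi(C)):
  <chi_3*chi_3, chi_1> = (1/10)[1*(4)*conj(1) + 2*(3/2 - sqrt(5)/2)*conj(1) + 2*(sqrt(5)/2 + 3/2)*conj(1) + 5*(0)*conj(1)]
      = (1/10)[(4) + (3 - sqrt(5)) + (sqrt(5) + 3) + (0)] = 10/10 = 1
  <chi_3*chi_3, chi_2> = (1/10)[1*(4)*conj(1) + 2*(3/2 - sqrt(5)/2)*conj(1) + 2*(sqrt(5)/2 + 3/2)*conj(1) + 5*(0)*conj(-1)]
      = (1/10)[(4) + (3 - sqrt(5)) + (sqrt(5) + 3) + (0)] = 10/10 = 1
  <chi_3*chi_3, chi_3> = (1/10)[1*(4)*conj(2) + 2*(3/2 - sqrt(5)/2)*conj(-1/2 + sqrt(5)/2) + 2*(sqrt(5)/2 + 3/2)*conj(-sqrt(5)/2 - 1/2) + 5*(0)*conj(0)]
      = (1/10)[(8) + (-4 + 2*sqrt(5)) + (-2*sqrt(5) - 4) + (0)] = 0/10 = 0
  <chi_3*chi_3, chi_4> = (1/10)[1*(4)*conj(2) + 2*(3/2 - sqrt(5)/2)*conj(-sqrt(5)/2 - 1/2) + 2*(sqrt(5)/2 + 3/2)*conj(-1/2 + sqrt(5)/2) + 5*(0)*conj(0)]
      = (1/10)[(8) + (1 - sqrt(5)) + (1 + sqrt(5)) + (0)] = 10/10 = 1
Hence the multiplicities are chi_1: 1, chi_2: 1, chi_4: 1. Dimension check: dim(chi_3)*dim(chi_3) = 2*2 = 4 and sum (mult * dim) = 1*1 + 1*1 + 1*2 = 4.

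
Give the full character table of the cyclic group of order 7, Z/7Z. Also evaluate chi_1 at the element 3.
Character table of Z/7Z (irreps indexed chi_0,...,chi_6 with chi_k(m) = zeta_7^(k*m), zeta_7 = exp(2*pi*i/7)):
  irrep \ class  {0} (size 1)  {1} (size 1)    {2} (size 1)    {3} (size 1)    {4} (size 1)    {5} (size 1)    {6} (size 1)  
  chi_0          1             1               1               1               1               1               1             
  chi_1          1             exp(2*I*pi/7)   exp(4*I*pi/7)   exp(6*I*pi/7)   exp(-6*I*pi/7)  exp(-4*I*pi/7)  exp(-2*I*pi/7)
  chi_2          1             exp(4*I*pi/7)   exp(-6*I*pi/7)  exp(-2*I*pi/7)  exp(2*I*pi/7)   exp(6*I*pi/7)   exp(-4*I*pi/7)
  chi_3          1             exp(6*I*pi/7)   exp(-2*I*pi/7)  exp(4*I*pi/7)   exp(-4*I*pi/7)  exp(2*I*pi/7)   exp(-6*I*pi/7)
  chi_4          1             exp(-6*I*pi/7)  exp(2*I*pi/7)   exp(-4*I*pi/7)  exp(4*I*pi/7)   exp(-2*I*pi/7)  exp(6*I*pi/7) 
  chi_5          1             exp(-4*I*pi/7)  exp(6*I*pi/7)   exp(2*I*pi/7)   exp(-2*I*pi/7)  exp(-6*I*pi/7)  exp(4*I*pi/7) 
  chi_6          1             exp(-2*I*pi/7)  exp(-4*I*pi/7)  exp(-6*I*pi/7)  exp(6*I*pi/7)   exp(4*I*pi/7)   exp(2*I*pi/7) 

Spot check: chi_1(3) = zeta_7^(1*3) = zeta_7^3 = exp(6*I*pi/7).

Reasoning: Z/7Z is abelian, so all 7 irreducible complex representations are 1-dimensional. They are given by chi_k(m) = zeta_7^(k*m) for k = 0,...,6. Row orthogonality: sum_m chi_k(m) conj(chi_l(m)) = 7 * [k = l].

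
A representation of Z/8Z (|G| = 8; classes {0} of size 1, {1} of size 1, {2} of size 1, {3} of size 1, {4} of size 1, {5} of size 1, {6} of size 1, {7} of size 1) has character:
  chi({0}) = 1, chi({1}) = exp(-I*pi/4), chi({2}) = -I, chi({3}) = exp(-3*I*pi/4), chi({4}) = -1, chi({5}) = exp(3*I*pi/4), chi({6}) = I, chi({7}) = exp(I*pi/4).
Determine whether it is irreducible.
Irreducible: <chi, chi> = 1.

Working: <chi, chi> = (1/|G|) sum_C |C| * |chi(C)|^2 = (1/8)[1*|1|^2 + 1*|exp(-I*pi/4)|^2 + 1*|-I|^2 + 1*|exp(-3*I*pi/4)|^2 + 1*|-1|^2 + 1*|exp(3*I*pi/4)|^2 + 1*|I|^2 + 1*|exp(I*pi/4)|^2]
  = (1/8)[(1) + (1) + (1) + (1) + (1) + (1) + (1) + (1)] = 8/8 = 1.
(Exp terms are combined using exp(i*s)*conj(exp(i*t)) = exp(i*(s-t)), and sums of them are collapsed using the identity that for every m > 1 the m distinct m-th roots of unity sum to 0, e.g. 1 + exp(2*I*pi/3) + exp(-2*I*pi/3) = 0.)
A character is irreducible iff <chi, chi> = 1, so this representation is irreducible.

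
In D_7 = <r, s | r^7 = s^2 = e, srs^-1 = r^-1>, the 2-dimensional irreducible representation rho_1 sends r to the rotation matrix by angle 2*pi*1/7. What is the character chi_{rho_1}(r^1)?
chi_{rho_1}(r^1) = 2*cos(2*pi*1*1/7) = 2*cos(2*pi/7)

Proof sketch: rho_1(r^1) is rotation by angle 2*pi*1*1/7, whose trace is 2*cos(2*pi*1*1/7) = 2*cos(2*pi/7).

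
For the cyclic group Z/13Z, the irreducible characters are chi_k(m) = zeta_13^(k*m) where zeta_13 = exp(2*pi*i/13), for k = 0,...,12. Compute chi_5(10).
chi_5(10) = zeta_13^50 = exp(-4*I*pi/13)

Solution. chi_5(10) = zeta_13^(5*10) = zeta_13^50. Since zeta_13^13 = 1, this equals zeta_13^11 = exp(2*pi*i*11/13) = exp(-4*I*pi/13).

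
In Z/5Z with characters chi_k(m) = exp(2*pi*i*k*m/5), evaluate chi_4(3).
chi_4(3) = zeta_5^12 = exp(4*I*pi/5)

chi_4(3) = zeta_5^(4*3) = zeta_5^12. Since zeta_5^5 = 1, this equals zeta_5^2 = exp(2*pi*i*2/5) = exp(4*I*pi/5).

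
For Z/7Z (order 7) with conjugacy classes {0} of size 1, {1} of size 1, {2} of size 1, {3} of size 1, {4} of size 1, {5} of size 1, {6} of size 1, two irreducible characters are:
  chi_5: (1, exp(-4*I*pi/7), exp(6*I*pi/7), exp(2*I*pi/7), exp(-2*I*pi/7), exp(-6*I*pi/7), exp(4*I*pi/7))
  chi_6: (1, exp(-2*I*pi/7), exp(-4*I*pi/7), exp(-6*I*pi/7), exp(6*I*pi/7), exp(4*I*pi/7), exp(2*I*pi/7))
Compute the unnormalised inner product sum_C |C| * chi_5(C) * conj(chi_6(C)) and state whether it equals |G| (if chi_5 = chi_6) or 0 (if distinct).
Sum = 0; so <chi_5, chi_6> = 0 (distinct irreducibles are orthogonal).

Derivation: Compute term by term over conjugacy classes (|C| * chi_5(C) * conj(chi_6(C))):
  1*(1)*conj(1) + 1*(exp(-4*I*pi/7))*conj(exp(-2*I*pi/7)) + 1*(exp(6*I*pi/7))*conj(exp(-4*I*pi/7)) + 1*(exp(2*I*pi/7))*conj(exp(-6*I*pi/7)) + 1*(exp(-2*I*pi/7))*conj(exp(6*I*pi/7)) + 1*(exp(-6*I*pi/7))*conj(exp(4*I*pi/7)) + 1*(exp(4*I*pi/7))*conj(exp(2*I*pi/7))
  = (1) + (exp(-2*I*pi/7)) + (exp(-4*I*pi/7)) + (exp(-6*I*pi/7)) + (exp(6*I*pi/7)) + (exp(4*I*pi/7)) + (exp(2*I*pi/7))
  = 0.
(Exp terms are combined using exp(i*s)*conj(exp(i*t)) = exp(i*(s-t)), and sums of them are collapsed using the identity that for every m > 1 the m distinct m-th roots of unity sum to 0, e.g. 1 + exp(2*I*pi/3) + exp(-2*I*pi/3) = 0.)
Dividing by |G| = 7 gives 0/7 = 0, matching the row-orthogonality relation <chi_5, chi_6> = [chi_5 = chi_6].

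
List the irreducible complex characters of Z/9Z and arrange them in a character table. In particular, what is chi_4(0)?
Character table of Z/9Z (irreps indexed chi_0,...,chi_8 with chi_k(m) = zeta_9^(k*m), zeta_9 = exp(2*pi*i/9)):
  irrep \ class  {0} (size 1)  {1} (size 1)    {2} (size 1)    {3} (size 1)    {4} (size 1)    {5} (size 1)    {6} (size 1)    {7} (size 1)    {8} (size 1)  
  chi_0          1             1               1               1               1               1               1               1               1             
  chi_1          1             exp(2*I*pi/9)   exp(4*I*pi/9)   exp(2*I*pi/3)   exp(8*I*pi/9)   exp(-8*I*pi/9)  exp(-2*I*pi/3)  exp(-4*I*pi/9)  exp(-2*I*pi/9)
  chi_2          1             exp(4*I*pi/9)   exp(8*I*pi/9)   exp(-2*I*pi/3)  exp(-2*I*pi/9)  exp(2*I*pi/9)   exp(2*I*pi/3)   exp(-8*I*pi/9)  exp(-4*I*pi/9)
  chi_3          1             exp(2*I*pi/3)   exp(-2*I*pi/3)  1               exp(2*I*pi/3)   exp(-2*I*pi/3)  1               exp(2*I*pi/3)   exp(-2*I*pi/3)
  chi_4          1             exp(8*I*pi/9)   exp(-2*I*pi/9)  exp(2*I*pi/3)   exp(-4*I*pi/9)  exp(4*I*pi/9)   exp(-2*I*pi/3)  exp(2*I*pi/9)   exp(-8*I*pi/9)
  chi_5          1             exp(-8*I*pi/9)  exp(2*I*pi/9)   exp(-2*I*pi/3)  exp(4*I*pi/9)   exp(-4*I*pi/9)  exp(2*I*pi/3)   exp(-2*I*pi/9)  exp(8*I*pi/9) 
  chi_6          1             exp(-2*I*pi/3)  exp(2*I*pi/3)   1               exp(-2*I*pi/3)  exp(2*I*pi/3)   1               exp(-2*I*pi/3)  exp(2*I*pi/3) 
  chi_7          1             exp(-4*I*pi/9)  exp(-8*I*pi/9)  exp(2*I*pi/3)   exp(2*I*pi/9)   exp(-2*I*pi/9)  exp(-2*I*pi/3)  exp(8*I*pi/9)   exp(4*I*pi/9) 
  chi_8          1             exp(-2*I*pi/9)  exp(-4*I*pi/9)  exp(-2*I*pi/3)  exp(-8*I*pi/9)  exp(8*I*pi/9)   exp(2*I*pi/3)   exp(4*I*pi/9)   exp(2*I*pi/9) 

Spot check: chi_4(0) = zeta_9^(4*0) = zeta_9^0 = 1.

Z/9Z is abelian, so all 9 irreducible complex representations are 1-dimensional. They are given by chi_k(m) = zeta_9^(k*m) for k = 0,...,8. Row orthogonality: sum_m chi_k(m) conj(chi_l(m)) = 9 * [k = l].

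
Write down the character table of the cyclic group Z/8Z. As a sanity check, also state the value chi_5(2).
Character table of Z/8Z (irreps indexed chi_0,...,chi_7 with chi_k(m) = zeta_8^(k*m), zeta_8 = exp(2*pi*i/8)):
  irrep \ class  {0} (size 1)  {1} (size 1)    {2} (size 1)  {3} (size 1)    {4} (size 1)  {5} (size 1)    {6} (size 1)  {7} (size 1)  
  chi_0          1             1               1             1               1             1               1             1             
  chi_1          1             exp(I*pi/4)     I             exp(3*I*pi/4)   -1            exp(-3*I*pi/4)  -I            exp(-I*pi/4)  
  chi_2          1             I               -1            -I              1             I               -1            -I            
  chi_3          1             exp(3*I*pi/4)   -I            exp(I*pi/4)     -1            exp(-I*pi/4)    I             exp(-3*I*pi/4)
  chi_4          1             -1              1             -1              1             -1              1             -1            
  chi_5          1             exp(-3*I*pi/4)  I             exp(-I*pi/4)    -1            exp(I*pi/4)     -I            exp(3*I*pi/4) 
  chi_6          1             -I              -1            I               1             -I              -1            I             
  chi_7          1             exp(-I*pi/4)    -I            exp(-3*I*pi/4)  -1            exp(3*I*pi/4)   I             exp(I*pi/4)   

Spot check: chi_5(2) = zeta_8^(5*2) = zeta_8^10 = I.

Working: Z/8Z is abelian, so all 8 irreducible complex representations are 1-dimensional. They are given by chi_k(m) = zeta_8^(k*m) for k = 0,...,7. Row orthogonality: sum_m chi_k(m) conj(chi_l(m)) = 8 * [k = l].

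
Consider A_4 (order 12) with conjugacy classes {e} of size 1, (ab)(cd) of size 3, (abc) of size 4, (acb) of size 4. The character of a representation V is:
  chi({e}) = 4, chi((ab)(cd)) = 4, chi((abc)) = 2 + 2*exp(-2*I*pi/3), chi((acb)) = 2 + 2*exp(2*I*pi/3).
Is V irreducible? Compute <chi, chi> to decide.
Not irreducible (reducible): <chi, chi> = 8 > 1.

Argument: <chi, chi> = (1/|G|) sum_C |C| * |chi(C)|^2 = (1/12)[1*|4|^2 + 3*|4|^2 + 4*|2 + 2*exp(-2*I*pi/3)|^2 + 4*|2 + 2*exp(2*I*pi/3)|^2]
  = (1/12)[(16) + (48) + (16) + (16)] = 96/12 = 8.
(Exp terms are combined using exp(i*s)*conj(exp(i*t)) = exp(i*(s-t)), and sums of them are collapsed using the identity that for every m > 1 the m distinct m-th roots of unity sum to 0, e.g. 1 + exp(2*I*pi/3) + exp(-2*I*pi/3) = 0.)
A character is irreducible iff <chi, chi> = 1, so this representation is reducible.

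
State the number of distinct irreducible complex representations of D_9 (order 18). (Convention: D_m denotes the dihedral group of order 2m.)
6

Reasoning: The number of irreducible complex representations of a finite group equals its number of conjugacy classes. D_9 has 6 conjugacy classes ((n+3)/2 for n odd), so D_9 (order 18) has exactly 6 irreducible complex representations.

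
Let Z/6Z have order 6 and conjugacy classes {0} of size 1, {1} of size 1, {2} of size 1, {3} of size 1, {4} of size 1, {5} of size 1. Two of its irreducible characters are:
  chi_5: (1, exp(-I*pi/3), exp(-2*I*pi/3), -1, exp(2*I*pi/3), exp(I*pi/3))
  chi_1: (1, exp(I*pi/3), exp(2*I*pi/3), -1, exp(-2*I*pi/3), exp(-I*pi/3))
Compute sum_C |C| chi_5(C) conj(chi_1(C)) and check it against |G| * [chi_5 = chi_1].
Sum = 0; so <chi_5, chi_1> = 0 (distinct irreducibles are orthogonal).

Derivation: Compute term by term over conjugacy classes (|C| * chi_5(C) * conj(chi_1(C))):
  1*(1)*conj(1) + 1*(exp(-I*pi/3))*conj(exp(I*pi/3)) + 1*(exp(-2*I*pi/3))*conj(exp(2*I*pi/3)) + 1*(-1)*conj(-1) + 1*(exp(2*I*pi/3))*conj(exp(-2*I*pi/3)) + 1*(exp(I*pi/3))*conj(exp(-I*pi/3))
  = (1) + (exp(-2*I*pi/3)) + (exp(2*I*pi/3)) + (1) + (exp(-2*I*pi/3)) + (exp(2*I*pi/3))
  = 0.
(Exp terms are combined using exp(i*s)*conj(exp(i*t)) = exp(i*(s-t)), and sums of them are collapsed using the identity that for every m > 1 the m distinct m-th roots of unity sum to 0, e.g. 1 + exp(2*I*pi/3) + exp(-2*I*pi/3) = 0.)
Dividing by |G| = 6 gives 0/6 = 0, matching the row-orthogonality relation <chi_5, chi_1> = [chi_5 = chi_1].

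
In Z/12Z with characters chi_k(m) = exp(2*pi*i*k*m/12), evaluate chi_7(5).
chi_7(5) = zeta_12^35 = exp(-I*pi/6)

Why: chi_7(5) = zeta_12^(7*5) = zeta_12^35. Since zeta_12^12 = 1, this equals zeta_12^11 = exp(2*pi*i*11/12) = exp(-I*pi/6).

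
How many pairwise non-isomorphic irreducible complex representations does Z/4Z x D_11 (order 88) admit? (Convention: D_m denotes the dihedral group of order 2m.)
28

Reasoning: The number of irreducible complex representations of a finite group equals its number of conjugacy classes. For a direct product, #classes(G x H) = #classes(G) * #classes(H). Z/4Z has 4 classes (abelian), D_11 has 7 classes, so 4 * 7 = 28, so Z/4Z x D_11 (order 88) has exactly 28 irreducible complex representations.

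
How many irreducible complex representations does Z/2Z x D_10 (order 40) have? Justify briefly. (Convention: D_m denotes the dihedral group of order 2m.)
16

Derivation: The number of irreducible complex representations of a finite group equals its number of conjugacy classes. For a direct product, #classes(G x H) = #classes(G) * #classes(H). Z/2Z has 2 classes (abelian), D_10 has 8 classes, so 2 * 8 = 16, so Z/2Z x D_10 (order 40) has exactly 16 irreducible complex representations.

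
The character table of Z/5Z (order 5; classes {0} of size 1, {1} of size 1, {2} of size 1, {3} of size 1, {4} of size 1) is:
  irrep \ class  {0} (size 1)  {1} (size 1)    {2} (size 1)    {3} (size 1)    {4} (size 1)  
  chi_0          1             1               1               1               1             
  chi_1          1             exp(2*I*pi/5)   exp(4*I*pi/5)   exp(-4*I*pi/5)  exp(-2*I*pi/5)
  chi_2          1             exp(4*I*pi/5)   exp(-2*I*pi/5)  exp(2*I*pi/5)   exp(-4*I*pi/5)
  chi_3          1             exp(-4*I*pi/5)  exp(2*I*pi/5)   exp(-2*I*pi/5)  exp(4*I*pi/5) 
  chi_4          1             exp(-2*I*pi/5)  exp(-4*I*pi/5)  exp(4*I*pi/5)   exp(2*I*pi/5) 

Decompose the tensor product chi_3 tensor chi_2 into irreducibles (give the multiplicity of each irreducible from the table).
chi_3 tensor chi_2 = chi_0 (all other irreducibles have multiplicity 0).

Reasoning: The character of a tensor product is the pointwise product (chi_3 * chi_2)(C) = chi_3(C) * chi_2(C):
  {0}: (1)*(1), {1}: (exp(-4*I*pi/5))*(exp(4*I*pi/5)), {2}: (exp(2*I*pi/5))*(exp(-2*I*pi/5)), {3}: (exp(-2*I*pi/5))*(exp(2*I*pi/5)), {4}: (exp(4*I*pi/5))*(exp(-4*I*pi/5))
so (chi_3 * chi_2) takes values
  {0} -> 1, {1} -> 1, {2} -> 1, {3} -> 1, {4} -> 1.
Now take the inner product of this character with each irreducible chi from the table, <chi_3*chi_2, chi> = (1/5) sum_C |C| (chi_3*chi_2)(C) conj(chi(C)):
  <chi_3*chi_2, chi_0> = (1/5)[1*(1)*conj(1) + 1*(1)*conj(1) + 1*(1)*conj(1) + 1*(1)*conj(1) + 1*(1)*conj(1)]
      = (1/5)[(1) + (1) + (1) + (1) + (1)] = 5/5 = 1
  <chi_3*chi_2, chi_1> = (1/5)[1*(1)*conj(1) + 1*(1)*conj(exp(2*I*pi/5)) + 1*(1)*conj(exp(4*I*pi/5)) + 1*(1)*conj(exp(-4*I*pi/5)) + 1*(1)*conj(exp(-2*I*pi/5))]
      = (1/5)[(1) + (exp(-2*I*pi/5)) + (exp(-4*I*pi/5)) + (exp(4*I*pi/5)) + (exp(2*I*pi/5))] = 0/5 = 0
  <chi_3*chi_2, chi_2> = (1/5)[1*(1)*conj(1) + 1*(1)*conj(exp(4*I*pi/5)) + 1*(1)*conj(exp(-2*I*pi/5)) + 1*(1)*conj(exp(2*I*pi/5)) + 1*(1)*conj(exp(-4*I*pi/5))]
      = (1/5)[(1) + (exp(-4*I*pi/5)) + (exp(2*I*pi/5)) + (exp(-2*I*pi/5)) + (exp(4*I*pi/5))] = 0/5 = 0
  <chi_3*chi_2, chi_3> = (1/5)[1*(1)*conj(1) + 1*(1)*conj(exp(-4*I*pi/5)) + 1*(1)*conj(exp(2*I*pi/5)) + 1*(1)*conj(exp(-2*I*pi/5)) + 1*(1)*conj(exp(4*I*pi/5))]
      = (1/5)[(1) + (exp(4*I*pi/5)) + (exp(-2*I*pi/5)) + (exp(2*I*pi/5)) + (exp(-4*I*pi/5))] = 0/5 = 0
  <chi_3*chi_2, chi_4> = (1/5)[1*(1)*conj(1) + 1*(1)*conj(exp(-2*I*pi/5)) + 1*(1)*conj(exp(-4*I*pi/5)) + 1*(1)*conj(exp(4*I*pi/5)) + 1*(1)*conj(exp(2*I*pi/5))]
      = (1/5)[(1) + (exp(2*I*pi/5)) + (exp(4*I*pi/5)) + (exp(-4*I*pi/5)) + (exp(-2*I*pi/5))] = 0/5 = 0
(Exp terms are combined using exp(i*s)*conj(exp(i*t)) = exp(i*(s-t)), and sums of them are collapsed using the identity that for every m > 1 the m distinct m-th roots of unity sum to 0, e.g. 1 + exp(2*I*pi/3) + exp(-2*I*pi/3) = 0.)
Hence the multiplicities are chi_0: 1. Dimension check: dim(chi_3)*dim(chi_2) = 1*1 = 1 and sum (mult * dim) = 1*1 = 1.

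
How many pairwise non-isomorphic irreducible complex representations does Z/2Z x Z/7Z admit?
14

Derivation: The number of irreducible complex representations of a finite group equals its number of conjugacy classes. Z/2Z x Z/7Z is abelian of order 14, so every element is its own conjugacy class: 14 classes, so Z/2Z x Z/7Z (order 14) has exactly 14 irreducible complex representations.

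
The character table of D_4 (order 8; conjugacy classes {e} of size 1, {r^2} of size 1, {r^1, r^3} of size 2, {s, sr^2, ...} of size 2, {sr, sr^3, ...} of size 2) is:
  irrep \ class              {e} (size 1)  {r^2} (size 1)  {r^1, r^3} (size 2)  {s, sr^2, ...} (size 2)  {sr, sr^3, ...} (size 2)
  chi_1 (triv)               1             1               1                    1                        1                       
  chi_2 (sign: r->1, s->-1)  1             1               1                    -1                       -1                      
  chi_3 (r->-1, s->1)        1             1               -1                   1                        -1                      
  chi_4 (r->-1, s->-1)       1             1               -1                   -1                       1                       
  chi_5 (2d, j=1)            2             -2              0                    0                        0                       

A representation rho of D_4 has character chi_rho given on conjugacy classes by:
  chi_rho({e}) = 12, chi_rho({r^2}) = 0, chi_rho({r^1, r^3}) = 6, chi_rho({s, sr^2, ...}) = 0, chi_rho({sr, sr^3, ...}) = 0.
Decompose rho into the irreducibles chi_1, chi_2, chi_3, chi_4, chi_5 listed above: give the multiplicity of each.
Multiplicities: chi_1: 3, chi_2: 3, chi_3: 0, chi_4: 0, chi_5: 3.

Derivation: Use <chi_rho, chi> = (1/|G|) sum_C |C| * chi_rho(C) * conj(chi(C)) with |G| = 8 for each irreducible chi in the table:
  <chi_rho, chi_1> = (1/8)[1*(12)*conj(1) + 1*(0)*conj(1) + 2*(6)*conj(1) + 2*(0)*conj(1) + 2*(0)*conj(1)]
      = (1/8)[(12) + (0) + (12) + (0) + (0)] = 24/8 = 3
  <chi_rho, chi_2> = (1/8)[1*(12)*conj(1) + 1*(0)*conj(1) + 2*(6)*conj(1) + 2*(0)*conj(-1) + 2*(0)*conj(-1)]
      = (1/8)[(12) + (0) + (12) + (0) + (0)] = 24/8 = 3
  <chi_rho, chi_3> = (1/8)[1*(12)*conj(1) + 1*(0)*conj(1) + 2*(6)*conj(-1) + 2*(0)*conj(1) + 2*(0)*conj(-1)]
      = (1/8)[(12) + (0) + (-12) + (0) + (0)] = 0/8 = 0
  <chi_rho, chi_4> = (1/8)[1*(12)*conj(1) + 1*(0)*conj(1) + 2*(6)*conj(-1) + 2*(0)*conj(-1) + 2*(0)*conj(1)]
      = (1/8)[(12) + (0) + (-12) + (0) + (0)] = 0/8 = 0
  <chi_rho, chi_5> = (1/8)[1*(12)*conj(2) + 1*(0)*conj(-2) + 2*(6)*conj(0) + 2*(0)*conj(0) + 2*(0)*conj(0)]
      = (1/8)[(24) + (0) + (0) + (0) + (0)] = 24/8 = 3
Dimension check: dim(rho) = sum (mult * dim) = 3*1 + 3*1 + 0*1 + 0*1 + 3*2 = 12 = chi_rho(e) = 12.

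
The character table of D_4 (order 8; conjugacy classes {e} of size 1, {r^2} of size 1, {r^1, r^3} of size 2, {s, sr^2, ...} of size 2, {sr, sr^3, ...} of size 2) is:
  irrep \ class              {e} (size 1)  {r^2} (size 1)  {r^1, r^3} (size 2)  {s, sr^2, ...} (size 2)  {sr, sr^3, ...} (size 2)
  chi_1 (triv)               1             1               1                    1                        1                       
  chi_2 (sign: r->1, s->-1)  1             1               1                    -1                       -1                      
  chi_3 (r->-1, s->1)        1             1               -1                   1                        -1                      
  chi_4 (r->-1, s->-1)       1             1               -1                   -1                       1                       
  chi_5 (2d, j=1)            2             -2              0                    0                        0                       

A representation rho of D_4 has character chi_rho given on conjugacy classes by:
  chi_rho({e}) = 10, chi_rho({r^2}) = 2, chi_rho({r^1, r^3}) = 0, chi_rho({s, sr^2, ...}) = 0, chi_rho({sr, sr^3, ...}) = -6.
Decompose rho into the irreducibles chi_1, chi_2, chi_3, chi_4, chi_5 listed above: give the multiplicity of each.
Multiplicities: chi_1: 0, chi_2: 3, chi_3: 3, chi_4: 0, chi_5: 2.

Solution. Use <chi_rho, chi> = (1/|G|) sum_C |C| * chi_rho(C) * conj(chi(C)) with |G| = 8 for each irreducible chi in the table:
  <chi_rho, chi_1> = (1/8)[1*(10)*conj(1) + 1*(2)*conj(1) + 2*(0)*conj(1) + 2*(0)*conj(1) + 2*(-6)*conj(1)]
      = (1/8)[(10) + (2) + (0) + (0) + (-12)] = 0/8 = 0
  <chi_rho, chi_2> = (1/8)[1*(10)*conj(1) + 1*(2)*conj(1) + 2*(0)*conj(1) + 2*(0)*conj(-1) + 2*(-6)*conj(-1)]
      = (1/8)[(10) + (2) + (0) + (0) + (12)] = 24/8 = 3
  <chi_rho, chi_3> = (1/8)[1*(10)*conj(1) + 1*(2)*conj(1) + 2*(0)*conj(-1) + 2*(0)*conj(1) + 2*(-6)*conj(-1)]
      = (1/8)[(10) + (2) + (0) + (0) + (12)] = 24/8 = 3
  <chi_rho, chi_4> = (1/8)[1*(10)*conj(1) + 1*(2)*conj(1) + 2*(0)*conj(-1) + 2*(0)*conj(-1) + 2*(-6)*conj(1)]
      = (1/8)[(10) + (2) + (0) + (0) + (-12)] = 0/8 = 0
  <chi_rho, chi_5> = (1/8)[1*(10)*conj(2) + 1*(2)*conj(-2) + 2*(0)*conj(0) + 2*(0)*conj(0) + 2*(-6)*conj(0)]
      = (1/8)[(20) + (-4) + (0) + (0) + (0)] = 16/8 = 2
Dimension check: dim(rho) = sum (mult * dim) = 0*1 + 3*1 + 3*1 + 0*1 + 2*2 = 10 = chi_rho(e) = 10.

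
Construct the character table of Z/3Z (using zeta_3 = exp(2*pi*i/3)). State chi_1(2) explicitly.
Character table of Z/3Z (irreps indexed chi_0,...,chi_2 with chi_k(m) = zeta_3^(k*m), zeta_3 = exp(2*pi*i/3)):
  irrep \ class  {0} (size 1)  {1} (size 1)    {2} (size 1)  
  chi_0          1             1               1             
  chi_1          1             exp(2*I*pi/3)   exp(-2*I*pi/3)
  chi_2          1             exp(-2*I*pi/3)  exp(2*I*pi/3) 

Spot check: chi_1(2) = zeta_3^(1*2) = zeta_3^2 = exp(-2*I*pi/3).

Justification: Z/3Z is abelian, so all 3 irreducible complex representations are 1-dimensional. They are given by chi_k(m) = zeta_3^(k*m) for k = 0,...,2. Row orthogonality: sum_m chi_k(m) conj(chi_l(m)) = 3 * [k = l].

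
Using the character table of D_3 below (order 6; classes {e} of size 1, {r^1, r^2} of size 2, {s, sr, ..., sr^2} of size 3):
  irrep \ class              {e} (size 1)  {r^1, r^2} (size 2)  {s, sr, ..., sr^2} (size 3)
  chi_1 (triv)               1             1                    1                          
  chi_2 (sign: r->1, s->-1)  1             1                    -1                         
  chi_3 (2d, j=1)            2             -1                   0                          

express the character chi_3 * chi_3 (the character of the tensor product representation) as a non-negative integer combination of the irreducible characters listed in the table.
chi_3 tensor chi_3 = chi_1 + chi_2 + chi_3 (all other irreducibles have multiplicity 0).

Justification: The character of a tensor product is the pointwise product (chi_3 * chi_3)(C) = chi_3(C) * chi_3(C):
  {e}: (2)*(2), {r^1, r^2}: (-1)*(-1), {s, sr, ..., sr^2}: (0)*(0)
so (chi_3 * chi_3) takes values
  {e} -> 4, {r^1, r^2} -> 1, {s, sr, ..., sr^2} -> 0.
Now take the inner product of this character with each irreducible chi from the table, <chi_3*chi_3, chi> = (1/6) sum_C |C| (chi_3*chi_3)(C) conj(chi(C)):
  <chi_3*chi_3, chi_1> = (1/6)[1*(4)*conj(1) + 2*(1)*conj(1) + 3*(0)*conj(1)]
      = (1/6)[(4) + (2) + (0)] = 6/6 = 1
  <chi_3*chi_3, chi_2> = (1/6)[1*(4)*conj(1) + 2*(1)*conj(1) + 3*(0)*conj(-1)]
      = (1/6)[(4) + (2) + (0)] = 6/6 = 1
  <chi_3*chi_3, chi_3> = (1/6)[1*(4)*conj(2) + 2*(1)*conj(-1) + 3*(0)*conj(0)]
      = (1/6)[(8) + (-2) + (0)] = 6/6 = 1
Hence the multiplicities are chi_1: 1, chi_2: 1, chi_3: 1. Dimension check: dim(chi_3)*dim(chi_3) = 2*2 = 4 and sum (mult * dim) = 1*1 + 1*1 + 1*2 = 4.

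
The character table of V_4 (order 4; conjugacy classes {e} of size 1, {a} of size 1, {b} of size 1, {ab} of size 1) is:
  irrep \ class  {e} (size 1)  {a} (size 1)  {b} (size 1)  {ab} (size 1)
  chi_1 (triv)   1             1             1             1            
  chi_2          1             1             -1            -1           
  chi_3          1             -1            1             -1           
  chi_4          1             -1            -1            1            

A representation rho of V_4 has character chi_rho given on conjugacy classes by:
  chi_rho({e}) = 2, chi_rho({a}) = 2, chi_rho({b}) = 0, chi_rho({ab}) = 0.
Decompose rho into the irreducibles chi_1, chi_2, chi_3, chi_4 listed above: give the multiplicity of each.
Multiplicities: chi_1: 1, chi_2: 1, chi_3: 0, chi_4: 0.

Derivation: Use <chi_rho, chi> = (1/|G|) sum_C |C| * chi_rho(C) * conj(chi(C)) with |G| = 4 for each irreducible chi in the table:
  <chi_rho, chi_1> = (1/4)[1*(2)*conj(1) + 1*(2)*conj(1) + 1*(0)*conj(1) + 1*(0)*conj(1)]
      = (1/4)[(2) + (2) + (0) + (0)] = 4/4 = 1
  <chi_rho, chi_2> = (1/4)[1*(2)*conj(1) + 1*(2)*conj(1) + 1*(0)*conj(-1) + 1*(0)*conj(-1)]
      = (1/4)[(2) + (2) + (0) + (0)] = 4/4 = 1
  <chi_rho, chi_3> = (1/4)[1*(2)*conj(1) + 1*(2)*conj(-1) + 1*(0)*conj(1) + 1*(0)*conj(-1)]
      = (1/4)[(2) + (-2) + (0) + (0)] = 0/4 = 0
  <chi_rho, chi_4> = (1/4)[1*(2)*conj(1) + 1*(2)*conj(-1) + 1*(0)*conj(-1) + 1*(0)*conj(1)]
      = (1/4)[(2) + (-2) + (0) + (0)] = 0/4 = 0
Dimension check: dim(rho) = sum (mult * dim) = 1*1 + 1*1 + 0*1 + 0*1 = 2 = chi_rho(e) = 2.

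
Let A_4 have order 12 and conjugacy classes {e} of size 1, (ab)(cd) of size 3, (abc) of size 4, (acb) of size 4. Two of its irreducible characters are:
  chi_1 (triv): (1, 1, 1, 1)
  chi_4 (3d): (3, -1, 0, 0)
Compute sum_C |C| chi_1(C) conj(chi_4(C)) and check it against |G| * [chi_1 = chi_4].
Sum = 0; so <chi_1, chi_4> = 0 (distinct irreducibles are orthogonal).

Why: Compute term by term over conjugacy classes (|C| * chi_1(C) * conj(chi_4(C))):
  1*(1)*conj(3) + 3*(1)*conj(-1) + 4*(1)*conj(0) + 4*(1)*conj(0)
  = (3) + (-3) + (0) + (0)
  = 0.
(Exp terms are combined using exp(i*s)*conj(exp(i*t)) = exp(i*(s-t)), and sums of them are collapsed using the identity that for every m > 1 the m distinct m-th roots of unity sum to 0, e.g. 1 + exp(2*I*pi/3) + exp(-2*I*pi/3) = 0.)
Dividing by |G| = 12 gives 0/12 = 0, matching the row-orthogonality relation <chi_1, chi_4> = [chi_1 = chi_4].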